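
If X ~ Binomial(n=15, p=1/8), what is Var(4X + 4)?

For X ~ Binomial(n=15, p=1/8):
Var(X) = \frac{105}{64}
Var(4X + 4) = (4)² × Var(X) = 16 × \frac{105}{64} = \frac{105}{4}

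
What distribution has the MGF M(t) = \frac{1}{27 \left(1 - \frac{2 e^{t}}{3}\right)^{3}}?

The MGF M(t) = \frac{1}{27 \left(1 - \frac{2 e^{t}}{3}\right)^{3}} is the standard form for the NegativeBinomial distribution.
Comparing with the known MGF formula identifies: NegBin(r=3, p=1/3), X = failures before r-th success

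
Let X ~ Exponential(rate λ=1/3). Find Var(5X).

For X ~ Exponential(rate λ=1/3):
Var(X) = 9
Var(5X) = (5)² × Var(X) = 25 × 9 = 225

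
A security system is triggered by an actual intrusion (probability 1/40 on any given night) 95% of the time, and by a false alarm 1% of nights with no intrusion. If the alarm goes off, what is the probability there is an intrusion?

Let D = the rare event, + = positive/flagged.
P(D) = 1/40
P(+|D) = 95/100 = 19/20
P(+|D') = 1/100
P(+) = P(+|D)P(D) + P(+|D')P(D')
     = \frac{19}{20} × \frac{1}{40} + \frac{1}{100} × \frac{39}{40}
     = \frac{67}{2000}
P(D|+) = P(+|D)P(D)/P(+) = \frac{95}{134}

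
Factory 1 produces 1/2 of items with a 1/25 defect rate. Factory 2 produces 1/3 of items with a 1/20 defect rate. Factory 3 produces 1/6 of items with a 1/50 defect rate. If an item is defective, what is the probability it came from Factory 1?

Using Bayes' theorem:
P(F1) = 1/2, P(D|F1) = 1/25
P(F2) = 1/3, P(D|F2) = 1/20
P(F3) = 1/6, P(D|F3) = 1/50
P(D) = P(D|F1)P(F1) + P(D|F2)P(F2) + P(D|F3)P(F3)
     = \frac{1}{25}
P(F1|D) = P(D|F1)P(F1) / P(D)
= \frac{1}{2}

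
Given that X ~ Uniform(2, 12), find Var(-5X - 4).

For X ~ Uniform(2, 12):
Var(X) = \frac{25}{3}
Var(-5X - 4) = (-5)² × Var(X) = 25 × \frac{25}{3} = \frac{625}{3}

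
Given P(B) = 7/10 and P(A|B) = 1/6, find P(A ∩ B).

By definition, P(A|B) = P(A ∩ B) / P(B)
So P(A ∩ B) = P(A|B) × P(B)
= 1/6 × 7/10
= 7/60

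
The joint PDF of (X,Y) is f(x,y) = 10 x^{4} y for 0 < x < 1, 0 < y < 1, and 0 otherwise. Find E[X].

E[X] = ∫_0^1 ∫_0^1 x × f(x,y) dy dx
= ∫_0^1 ∫_0^1 x × (10 x^{4} y) dy dx
= \frac{5}{6}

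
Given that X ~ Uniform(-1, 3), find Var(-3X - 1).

For X ~ Uniform(-1, 3):
Var(X) = \frac{4}{3}
Var(-3X - 1) = (-3)² × Var(X) = 9 × \frac{4}{3} = 12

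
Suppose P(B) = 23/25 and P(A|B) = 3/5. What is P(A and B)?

By definition, P(A|B) = P(A ∩ B) / P(B)
So P(A ∩ B) = P(A|B) × P(B)
= 3/5 × 23/25
= 69/125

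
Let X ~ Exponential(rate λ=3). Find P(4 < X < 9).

P(4 < X < 9) = ∫_{4}^{9} f(x) dx
where f(x) = 3 e^{- 3 x}
= - \frac{1 - e^{15}}{e^{27}}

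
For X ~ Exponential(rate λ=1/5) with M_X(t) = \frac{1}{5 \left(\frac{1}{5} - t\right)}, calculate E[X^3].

To find E[X^3], compute M^(3)(0):
M^(1)(t) = \frac{1}{5 \left(\frac{1}{5} - t\right)^{2}}
M^(2)(t) = \frac{2}{5 \left(\frac{1}{5} - t\right)^{3}}
M^(3)(t) = \frac{6}{5 \left(\frac{1}{5} - t\right)^{4}}
M^(3)(0) = 750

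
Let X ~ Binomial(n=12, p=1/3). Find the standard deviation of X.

For X ~ Binomial(n=12, p=1/3):
Var(X) = \frac{8}{3}
SD(X) = √(Var(X)) = √(\frac{8}{3}) = \frac{2 \sqrt{6}}{3}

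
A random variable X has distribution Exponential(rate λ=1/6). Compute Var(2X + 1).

For X ~ Exponential(rate λ=1/6):
Var(X) = 36
Var(2X + 1) = (2)² × Var(X) = 4 × 36 = 144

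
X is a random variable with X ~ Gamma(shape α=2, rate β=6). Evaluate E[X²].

Using the identity E[X²] = Var(X) + (E[X])²:
E[X] = \frac{1}{3}
Var(X) = \frac{1}{18}
E[X²] = \frac{1}{18} + (\frac{1}{3})²
= \frac{1}{6}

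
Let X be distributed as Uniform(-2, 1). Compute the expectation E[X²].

Using the identity E[X²] = Var(X) + (E[X])²:
E[X] = - \frac{1}{2}
Var(X) = \frac{3}{4}
E[X²] = \frac{3}{4} + (- \frac{1}{2})²
= 1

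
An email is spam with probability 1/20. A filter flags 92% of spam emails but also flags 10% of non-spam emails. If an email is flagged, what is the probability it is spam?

Let D = the rare event, + = positive/flagged.
P(D) = 1/20
P(+|D) = 92/100 = 23/25
P(+|D') = 10/100 = 1/10
P(+) = P(+|D)P(D) + P(+|D')P(D')
     = \frac{23}{25} × \frac{1}{20} + \frac{1}{10} × \frac{19}{20}
     = \frac{141}{1000}
P(D|+) = P(+|D)P(D)/P(+) = \frac{46}{141}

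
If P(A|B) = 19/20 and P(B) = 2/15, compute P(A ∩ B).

By definition, P(A|B) = P(A ∩ B) / P(B)
So P(A ∩ B) = P(A|B) × P(B)
= 19/20 × 2/15
= 19/150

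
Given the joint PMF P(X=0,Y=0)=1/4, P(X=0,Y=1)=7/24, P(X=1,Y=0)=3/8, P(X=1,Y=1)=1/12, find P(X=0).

P(X=0) = P(X=0,Y=0) + P(X=0,Y=1)
= 1/4 + 7/24
= 13/24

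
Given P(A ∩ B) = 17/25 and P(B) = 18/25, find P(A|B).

P(A|B) = P(A ∩ B) / P(B)
= (17/25) / (18/25)
= 17/18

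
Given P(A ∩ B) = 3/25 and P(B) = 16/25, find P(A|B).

P(A|B) = P(A ∩ B) / P(B)
= (3/25) / (16/25)
= 3/16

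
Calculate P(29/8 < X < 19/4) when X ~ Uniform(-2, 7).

P(29/8 < X < 19/4) = ∫_{29/8}^{19/4} f(x) dx
where f(x) = \frac{1}{9}
= \frac{1}{8}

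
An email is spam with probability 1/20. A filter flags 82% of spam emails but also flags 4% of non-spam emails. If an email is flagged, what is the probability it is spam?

Let D = the rare event, + = positive/flagged.
P(D) = 1/20
P(+|D) = 82/100 = 41/50
P(+|D') = 4/100 = 1/25
P(+) = P(+|D)P(D) + P(+|D')P(D')
     = \frac{41}{50} × \frac{1}{20} + \frac{1}{25} × \frac{19}{20}
     = \frac{79}{1000}
P(D|+) = P(+|D)P(D)/P(+) = \frac{41}{79}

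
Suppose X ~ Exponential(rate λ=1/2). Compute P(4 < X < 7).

P(4 < X < 7) = ∫_{4}^{7} f(x) dx
where f(x) = \frac{e^{- \frac{x}{2}}}{2}
= - \frac{1}{e^{\frac{7}{2}}} + e^{-2}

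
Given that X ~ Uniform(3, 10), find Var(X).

For X ~ Uniform(3, 10):
Var(X) = \frac{49}{12}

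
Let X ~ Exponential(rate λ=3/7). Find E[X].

For X ~ Exponential(rate λ=3/7), the expected value is:
E[X] = \frac{7}{3}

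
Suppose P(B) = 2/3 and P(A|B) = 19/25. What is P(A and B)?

By definition, P(A|B) = P(A ∩ B) / P(B)
So P(A ∩ B) = P(A|B) × P(B)
= 19/25 × 2/3
= 38/75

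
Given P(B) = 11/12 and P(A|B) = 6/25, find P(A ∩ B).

By definition, P(A|B) = P(A ∩ B) / P(B)
So P(A ∩ B) = P(A|B) × P(B)
= 6/25 × 11/12
= 11/50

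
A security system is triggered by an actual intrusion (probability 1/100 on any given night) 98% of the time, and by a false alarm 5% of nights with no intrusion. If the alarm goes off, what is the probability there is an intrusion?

Let D = the rare event, + = positive/flagged.
P(D) = 1/100
P(+|D) = 98/100 = 49/50
P(+|D') = 5/100 = 1/20
P(+) = P(+|D)P(D) + P(+|D')P(D')
     = \frac{49}{50} × \frac{1}{100} + \frac{1}{20} × \frac{99}{100}
     = \frac{593}{10000}
P(D|+) = P(+|D)P(D)/P(+) = \frac{98}{593}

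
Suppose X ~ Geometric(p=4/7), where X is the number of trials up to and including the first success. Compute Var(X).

For X ~ Geometric(p=4/7), where X is the number of trials up to and including the first success:
Var(X) = \frac{21}{16}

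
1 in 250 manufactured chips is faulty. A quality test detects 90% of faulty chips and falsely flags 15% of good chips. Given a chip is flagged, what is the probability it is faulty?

Let D = the rare event, + = positive/flagged.
P(D) = 1/250
P(+|D) = 90/100 = 9/10
P(+|D') = 15/100 = 3/20
P(+) = P(+|D)P(D) + P(+|D')P(D')
     = \frac{9}{10} × \frac{1}{250} + \frac{3}{20} × \frac{249}{250}
     = \frac{153}{1000}
P(D|+) = P(+|D)P(D)/P(+) = \frac{2}{85}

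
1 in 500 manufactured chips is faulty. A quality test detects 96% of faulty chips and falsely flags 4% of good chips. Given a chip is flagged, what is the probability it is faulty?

Let D = the rare event, + = positive/flagged.
P(D) = 1/500
P(+|D) = 96/100 = 24/25
P(+|D') = 4/100 = 1/25
P(+) = P(+|D)P(D) + P(+|D')P(D')
     = \frac{24}{25} × \frac{1}{500} + \frac{1}{25} × \frac{499}{500}
     = \frac{523}{12500}
P(D|+) = P(+|D)P(D)/P(+) = \frac{24}{523}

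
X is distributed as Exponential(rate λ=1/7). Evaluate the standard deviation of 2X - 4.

For X ~ Exponential(rate λ=1/7):
Var(X) = 49
SD(X) = √(Var(X)) = √(49) = 7
SD(2X - 4) = |2| × SD(X) = 2 × 7 = 14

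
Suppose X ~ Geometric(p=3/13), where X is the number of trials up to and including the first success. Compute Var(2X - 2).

For X ~ Geometric(p=3/13), where X is the number of trials up to and including the first success:
Var(X) = \frac{130}{9}
Var(2X - 2) = (2)² × Var(X) = 4 × \frac{130}{9} = \frac{520}{9}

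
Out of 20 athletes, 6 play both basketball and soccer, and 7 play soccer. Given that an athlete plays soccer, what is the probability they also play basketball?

P(A ∩ B) = 6/20 = 3/10
P(B) = 7/20
P(A|B) = P(A ∩ B) / P(B) = (3/10) / (7/20) = 6/7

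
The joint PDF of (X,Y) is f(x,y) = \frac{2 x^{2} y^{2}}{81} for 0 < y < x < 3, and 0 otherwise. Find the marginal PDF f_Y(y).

f_Y(y) = ∫_y^3 \frac{2 x^{2} y^{2}}{81} dx = \frac{2 y^{2} \left(27 - y^{3}\right)}{243}
for 0 < y < 3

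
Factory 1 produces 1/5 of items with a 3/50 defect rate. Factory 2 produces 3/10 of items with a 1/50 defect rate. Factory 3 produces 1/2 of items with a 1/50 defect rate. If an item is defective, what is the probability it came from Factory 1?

Using Bayes' theorem:
P(F1) = 1/5, P(D|F1) = 3/50
P(F2) = 3/10, P(D|F2) = 1/50
P(F3) = 1/2, P(D|F3) = 1/50
P(D) = P(D|F1)P(F1) + P(D|F2)P(F2) + P(D|F3)P(F3)
     = \frac{7}{250}
P(F1|D) = P(D|F1)P(F1) / P(D)
= \frac{3}{7}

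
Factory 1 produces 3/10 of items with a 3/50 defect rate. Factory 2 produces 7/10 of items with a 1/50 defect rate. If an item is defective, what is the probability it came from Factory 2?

Using Bayes' theorem:
P(F1) = 3/10, P(D|F1) = 3/50
P(F2) = 7/10, P(D|F2) = 1/50
P(D) = P(D|F1)P(F1) + P(D|F2)P(F2)
     = \frac{4}{125}
P(F2|D) = P(D|F2)P(F2) / P(D)
= \frac{7}{16}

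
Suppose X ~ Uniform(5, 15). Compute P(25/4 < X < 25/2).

P(25/4 < X < 25/2) = ∫_{25/4}^{25/2} f(x) dx
where f(x) = \frac{1}{10}
= \frac{5}{8}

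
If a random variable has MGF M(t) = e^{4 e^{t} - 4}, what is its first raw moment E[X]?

To find E[X], compute M^(1)(0):
M^(1)(t) = 4 e^{t} e^{4 e^{t} - 4}
M^(1)(0) = 4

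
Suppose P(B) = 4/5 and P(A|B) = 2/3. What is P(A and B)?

By definition, P(A|B) = P(A ∩ B) / P(B)
So P(A ∩ B) = P(A|B) × P(B)
= 2/3 × 4/5
= 8/15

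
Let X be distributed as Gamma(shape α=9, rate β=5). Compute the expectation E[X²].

Using the identity E[X²] = Var(X) + (E[X])²:
E[X] = \frac{9}{5}
Var(X) = \frac{9}{25}
E[X²] = \frac{9}{25} + (\frac{9}{5})²
= \frac{18}{5}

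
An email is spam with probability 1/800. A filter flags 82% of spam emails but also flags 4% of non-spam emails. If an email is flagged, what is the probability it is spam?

Let D = the rare event, + = positive/flagged.
P(D) = 1/800
P(+|D) = 82/100 = 41/50
P(+|D') = 4/100 = 1/25
P(+) = P(+|D)P(D) + P(+|D')P(D')
     = \frac{41}{50} × \frac{1}{800} + \frac{1}{25} × \frac{799}{800}
     = \frac{1639}{40000}
P(D|+) = P(+|D)P(D)/P(+) = \frac{41}{1639}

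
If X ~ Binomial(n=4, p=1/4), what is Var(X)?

For X ~ Binomial(n=4, p=1/4):
Var(X) = \frac{3}{4}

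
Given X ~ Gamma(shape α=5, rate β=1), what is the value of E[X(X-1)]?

E[X(X-1)] = E[X² - X] = E[X²] - E[X]
E[X] = 5
E[X²] = Var(X) + (E[X])² = 5 + (5)² = 30
E[X(X-1)] = 30 - 5 = 25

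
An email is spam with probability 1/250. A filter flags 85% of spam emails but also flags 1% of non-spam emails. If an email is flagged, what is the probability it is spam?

Let D = the rare event, + = positive/flagged.
P(D) = 1/250
P(+|D) = 85/100 = 17/20
P(+|D') = 1/100
P(+) = P(+|D)P(D) + P(+|D')P(D')
     = \frac{17}{20} × \frac{1}{250} + \frac{1}{100} × \frac{249}{250}
     = \frac{167}{12500}
P(D|+) = P(+|D)P(D)/P(+) = \frac{85}{334}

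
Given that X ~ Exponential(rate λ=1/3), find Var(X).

For X ~ Exponential(rate λ=1/3):
Var(X) = 9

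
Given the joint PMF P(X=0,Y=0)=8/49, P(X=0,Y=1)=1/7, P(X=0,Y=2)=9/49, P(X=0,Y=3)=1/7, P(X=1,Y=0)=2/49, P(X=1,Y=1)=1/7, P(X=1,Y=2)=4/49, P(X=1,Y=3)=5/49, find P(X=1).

P(X=1) = P(X=1,Y=0) + P(X=1,Y=1) + P(X=1,Y=2) + P(X=1,Y=3)
= 2/49 + 1/7 + 4/49 + 5/49
= 18/49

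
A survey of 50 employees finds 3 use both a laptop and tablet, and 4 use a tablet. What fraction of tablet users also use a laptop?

P(A ∩ B) = 3/50
P(B) = 4/50 = 2/25
P(A|B) = P(A ∩ B) / P(B) = (3/50) / (2/25) = 3/4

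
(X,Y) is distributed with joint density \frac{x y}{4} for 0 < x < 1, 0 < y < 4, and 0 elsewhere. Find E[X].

f_X(x) = ∫_0^4 \frac{x y}{4} dy = 2 x
E[X] = ∫_0^1 x × (2 x) dx = \frac{2}{3}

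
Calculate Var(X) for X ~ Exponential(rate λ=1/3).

For X ~ Exponential(rate λ=1/3):
Var(X) = 9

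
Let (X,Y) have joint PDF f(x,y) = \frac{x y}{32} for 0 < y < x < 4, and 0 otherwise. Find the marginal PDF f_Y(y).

f_Y(y) = ∫_y^4 \frac{x y}{32} dx = \frac{y \left(16 - y^{2}\right)}{64}
for 0 < y < 4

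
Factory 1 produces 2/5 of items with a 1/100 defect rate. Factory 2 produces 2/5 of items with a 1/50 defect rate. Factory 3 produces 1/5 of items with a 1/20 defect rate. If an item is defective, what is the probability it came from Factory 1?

Using Bayes' theorem:
P(F1) = 2/5, P(D|F1) = 1/100
P(F2) = 2/5, P(D|F2) = 1/50
P(F3) = 1/5, P(D|F3) = 1/20
P(D) = P(D|F1)P(F1) + P(D|F2)P(F2) + P(D|F3)P(F3)
     = \frac{11}{500}
P(F1|D) = P(D|F1)P(F1) / P(D)
= \frac{2}{11}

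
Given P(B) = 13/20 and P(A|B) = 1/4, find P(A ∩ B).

By definition, P(A|B) = P(A ∩ B) / P(B)
So P(A ∩ B) = P(A|B) × P(B)
= 1/4 × 13/20
= 13/80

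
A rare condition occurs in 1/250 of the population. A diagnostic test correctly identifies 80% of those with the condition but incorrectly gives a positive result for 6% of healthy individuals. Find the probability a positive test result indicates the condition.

Let D = the rare event, + = positive/flagged.
P(D) = 1/250
P(+|D) = 80/100 = 4/5
P(+|D') = 6/100 = 3/50
P(+) = P(+|D)P(D) + P(+|D')P(D')
     = \frac{4}{5} × \frac{1}{250} + \frac{3}{50} × \frac{249}{250}
     = \frac{787}{12500}
P(D|+) = P(+|D)P(D)/P(+) = \frac{40}{787}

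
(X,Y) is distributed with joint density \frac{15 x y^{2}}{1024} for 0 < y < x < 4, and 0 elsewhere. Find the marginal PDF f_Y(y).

f_Y(y) = ∫_y^4 \frac{15 x y^{2}}{1024} dx = \frac{15 y^{2} \left(16 - y^{2}\right)}{2048}
for 0 < y < 4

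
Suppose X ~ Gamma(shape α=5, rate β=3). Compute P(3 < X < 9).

P(3 < X < 9) = ∫_{3}^{9} f(x) dx
where f(x) = \frac{81 x^{4} e^{- 3 x}}{8}
= \frac{-206531 + 3563 e^{18}}{8 e^{27}}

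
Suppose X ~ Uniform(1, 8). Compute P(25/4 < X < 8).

P(25/4 < X < 8) = ∫_{25/4}^{8} f(x) dx
where f(x) = \frac{1}{7}
= \frac{1}{4}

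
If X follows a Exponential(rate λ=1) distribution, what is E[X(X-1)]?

E[X(X-1)] = E[X² - X] = E[X²] - E[X]
E[X] = 1
E[X²] = Var(X) + (E[X])² = 1 + (1)² = 2
E[X(X-1)] = 2 - 1 = 1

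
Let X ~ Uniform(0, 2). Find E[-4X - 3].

For X ~ Uniform(0, 2):
E[X] = 1
E[-4X - 3] = -4 × E[X] - 3 = -7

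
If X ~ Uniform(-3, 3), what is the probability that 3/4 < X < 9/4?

P(3/4 < X < 9/4) = ∫_{3/4}^{9/4} f(x) dx
where f(x) = \frac{1}{6}
= \frac{1}{4}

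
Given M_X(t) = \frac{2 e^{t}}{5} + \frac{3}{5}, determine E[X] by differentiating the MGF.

To find E[X], compute M^(1)(0):
M^(1)(t) = \frac{2 e^{t}}{5}
M^(1)(0) = \frac{2}{5}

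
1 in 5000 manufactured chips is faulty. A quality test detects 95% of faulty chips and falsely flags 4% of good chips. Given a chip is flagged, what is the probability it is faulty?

Let D = the rare event, + = positive/flagged.
P(D) = 1/5000
P(+|D) = 95/100 = 19/20
P(+|D') = 4/100 = 1/25
P(+) = P(+|D)P(D) + P(+|D')P(D')
     = \frac{19}{20} × \frac{1}{5000} + \frac{1}{25} × \frac{4999}{5000}
     = \frac{20091}{500000}
P(D|+) = P(+|D)P(D)/P(+) = \frac{95}{20091}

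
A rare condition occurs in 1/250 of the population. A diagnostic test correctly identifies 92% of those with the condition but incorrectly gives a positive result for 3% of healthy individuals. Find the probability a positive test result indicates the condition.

Let D = the rare event, + = positive/flagged.
P(D) = 1/250
P(+|D) = 92/100 = 23/25
P(+|D') = 3/100
P(+) = P(+|D)P(D) + P(+|D')P(D')
     = \frac{23}{25} × \frac{1}{250} + \frac{3}{100} × \frac{249}{250}
     = \frac{839}{25000}
P(D|+) = P(+|D)P(D)/P(+) = \frac{92}{839}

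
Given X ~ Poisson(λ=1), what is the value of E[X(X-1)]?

E[X(X-1)] = E[X² - X] = E[X²] - E[X]
E[X] = 1
E[X²] = Var(X) + (E[X])² = 1 + (1)² = 2
E[X(X-1)] = 2 - 1 = 1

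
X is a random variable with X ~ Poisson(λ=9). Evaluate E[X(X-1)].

E[X(X-1)] = E[X² - X] = E[X²] - E[X]
E[X] = 9
E[X²] = Var(X) + (E[X])² = 9 + (9)² = 90
E[X(X-1)] = 90 - 9 = 81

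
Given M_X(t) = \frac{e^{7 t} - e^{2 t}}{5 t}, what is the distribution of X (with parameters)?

The MGF M(t) = \frac{e^{7 t} - e^{2 t}}{5 t} is the standard form for the Uniform distribution.
Comparing with the known MGF formula identifies: Uniform(2, 7)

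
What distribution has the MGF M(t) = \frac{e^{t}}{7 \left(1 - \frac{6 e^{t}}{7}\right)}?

The MGF M(t) = \frac{e^{t}}{7 \left(1 - \frac{6 e^{t}}{7}\right)} is the standard form for the Geometric distribution.
Comparing with the known MGF formula identifies: Geometric(p=1/7), X = trial number of first success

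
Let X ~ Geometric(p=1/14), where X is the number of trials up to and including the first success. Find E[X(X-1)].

E[X(X-1)] = E[X² - X] = E[X²] - E[X]
E[X] = 14
E[X²] = Var(X) + (E[X])² = 182 + (14)² = 378
E[X(X-1)] = 378 - 14 = 364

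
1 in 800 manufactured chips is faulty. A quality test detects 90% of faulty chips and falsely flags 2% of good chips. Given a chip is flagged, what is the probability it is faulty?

Let D = the rare event, + = positive/flagged.
P(D) = 1/800
P(+|D) = 90/100 = 9/10
P(+|D') = 2/100 = 1/50
P(+) = P(+|D)P(D) + P(+|D')P(D')
     = \frac{9}{10} × \frac{1}{800} + \frac{1}{50} × \frac{799}{800}
     = \frac{211}{10000}
P(D|+) = P(+|D)P(D)/P(+) = \frac{45}{844}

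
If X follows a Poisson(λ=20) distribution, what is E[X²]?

Using the identity E[X²] = Var(X) + (E[X])²:
E[X] = 20
Var(X) = 20
E[X²] = 20 + (20)²
= 420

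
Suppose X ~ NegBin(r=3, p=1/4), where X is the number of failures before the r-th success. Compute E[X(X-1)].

E[X(X-1)] = E[X² - X] = E[X²] - E[X]
E[X] = 9
E[X²] = Var(X) + (E[X])² = 36 + (9)² = 117
E[X(X-1)] = 117 - 9 = 108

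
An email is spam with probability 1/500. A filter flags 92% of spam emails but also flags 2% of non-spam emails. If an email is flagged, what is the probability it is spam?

Let D = the rare event, + = positive/flagged.
P(D) = 1/500
P(+|D) = 92/100 = 23/25
P(+|D') = 2/100 = 1/50
P(+) = P(+|D)P(D) + P(+|D')P(D')
     = \frac{23}{25} × \frac{1}{500} + \frac{1}{50} × \frac{499}{500}
     = \frac{109}{5000}
P(D|+) = P(+|D)P(D)/P(+) = \frac{46}{545}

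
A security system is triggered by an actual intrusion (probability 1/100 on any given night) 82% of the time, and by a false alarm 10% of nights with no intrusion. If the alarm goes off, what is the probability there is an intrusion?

Let D = the rare event, + = positive/flagged.
P(D) = 1/100
P(+|D) = 82/100 = 41/50
P(+|D') = 10/100 = 1/10
P(+) = P(+|D)P(D) + P(+|D')P(D')
     = \frac{41}{50} × \frac{1}{100} + \frac{1}{10} × \frac{99}{100}
     = \frac{67}{625}
P(D|+) = P(+|D)P(D)/P(+) = \frac{41}{536}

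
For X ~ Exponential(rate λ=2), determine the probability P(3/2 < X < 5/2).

P(3/2 < X < 5/2) = ∫_{3/2}^{5/2} f(x) dx
where f(x) = 2 e^{- 2 x}
= - \frac{1 - e^{2}}{e^{5}}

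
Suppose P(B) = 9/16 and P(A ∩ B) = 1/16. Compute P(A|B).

P(A|B) = P(A ∩ B) / P(B)
= (1/16) / (9/16)
= 1/9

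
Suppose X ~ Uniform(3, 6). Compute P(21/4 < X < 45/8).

P(21/4 < X < 45/8) = ∫_{21/4}^{45/8} f(x) dx
where f(x) = \frac{1}{3}
= \frac{1}{8}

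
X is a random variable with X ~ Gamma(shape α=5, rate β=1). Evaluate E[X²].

Using the identity E[X²] = Var(X) + (E[X])²:
E[X] = 5
Var(X) = 5
E[X²] = 5 + (5)²
= 30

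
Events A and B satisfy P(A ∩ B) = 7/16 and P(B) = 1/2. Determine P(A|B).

P(A|B) = P(A ∩ B) / P(B)
= (7/16) / (1/2)
= 7/8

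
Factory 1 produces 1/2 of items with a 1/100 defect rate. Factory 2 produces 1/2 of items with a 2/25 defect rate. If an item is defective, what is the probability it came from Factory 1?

Using Bayes' theorem:
P(F1) = 1/2, P(D|F1) = 1/100
P(F2) = 1/2, P(D|F2) = 2/25
P(D) = P(D|F1)P(F1) + P(D|F2)P(F2)
     = \frac{9}{200}
P(F1|D) = P(D|F1)P(F1) / P(D)
= \frac{1}{9}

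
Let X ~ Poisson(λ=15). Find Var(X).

For X ~ Poisson(λ=15):
Var(X) = 15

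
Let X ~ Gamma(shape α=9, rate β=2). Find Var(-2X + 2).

For X ~ Gamma(shape α=9, rate β=2):
Var(X) = \frac{9}{4}
Var(-2X + 2) = (-2)² × Var(X) = 4 × \frac{9}{4} = 9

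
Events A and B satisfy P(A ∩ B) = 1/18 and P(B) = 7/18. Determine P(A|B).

P(A|B) = P(A ∩ B) / P(B)
= (1/18) / (7/18)
= 1/7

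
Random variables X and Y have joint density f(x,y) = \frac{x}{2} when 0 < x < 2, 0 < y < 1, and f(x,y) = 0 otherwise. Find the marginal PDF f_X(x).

f_X(x) = ∫_0^1 f(x,y) dy
= ∫_0^1 \frac{x}{2} dy
= \frac{x}{2} for 0 < x < 2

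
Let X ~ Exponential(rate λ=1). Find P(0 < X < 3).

P(0 < X < 3) = ∫_{0}^{3} f(x) dx
where f(x) = e^{- x}
= 1 - e^{-3}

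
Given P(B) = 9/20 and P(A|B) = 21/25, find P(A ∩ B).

By definition, P(A|B) = P(A ∩ B) / P(B)
So P(A ∩ B) = P(A|B) × P(B)
= 21/25 × 9/20
= 189/500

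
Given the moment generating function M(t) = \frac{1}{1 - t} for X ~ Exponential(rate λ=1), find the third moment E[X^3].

To find E[X^3], compute M^(3)(0):
M^(1)(t) = \frac{1}{\left(1 - t\right)^{2}}
M^(2)(t) = \frac{2}{\left(1 - t\right)^{3}}
M^(3)(t) = \frac{6}{\left(1 - t\right)^{4}}
M^(3)(0) = 6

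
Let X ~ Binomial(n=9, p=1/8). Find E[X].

For X ~ Binomial(n=9, p=1/8), the expected value is:
E[X] = \frac{9}{8}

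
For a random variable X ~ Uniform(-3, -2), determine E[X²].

Using the identity E[X²] = Var(X) + (E[X])²:
E[X] = - \frac{5}{2}
Var(X) = \frac{1}{12}
E[X²] = \frac{1}{12} + (- \frac{5}{2})²
= \frac{19}{3}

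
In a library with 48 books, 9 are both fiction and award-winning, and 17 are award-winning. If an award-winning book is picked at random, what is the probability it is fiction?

P(A ∩ B) = 9/48 = 3/16
P(B) = 17/48
P(A|B) = P(A ∩ B) / P(B) = (3/16) / (17/48) = 9/17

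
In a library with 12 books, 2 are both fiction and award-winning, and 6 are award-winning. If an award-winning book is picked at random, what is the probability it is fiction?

P(A ∩ B) = 2/12 = 1/6
P(B) = 6/12 = 1/2
P(A|B) = P(A ∩ B) / P(B) = (1/6) / (1/2) = 1/3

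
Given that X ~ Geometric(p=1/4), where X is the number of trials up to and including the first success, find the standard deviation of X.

For X ~ Geometric(p=1/4), where X is the number of trials up to and including the first success:
Var(X) = 12
SD(X) = √(Var(X)) = √(12) = 2 \sqrt{3}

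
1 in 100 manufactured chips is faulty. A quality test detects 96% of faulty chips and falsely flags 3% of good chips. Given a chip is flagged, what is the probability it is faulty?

Let D = the rare event, + = positive/flagged.
P(D) = 1/100
P(+|D) = 96/100 = 24/25
P(+|D') = 3/100
P(+) = P(+|D)P(D) + P(+|D')P(D')
     = \frac{24}{25} × \frac{1}{100} + \frac{3}{100} × \frac{99}{100}
     = \frac{393}{10000}
P(D|+) = P(+|D)P(D)/P(+) = \frac{32}{131}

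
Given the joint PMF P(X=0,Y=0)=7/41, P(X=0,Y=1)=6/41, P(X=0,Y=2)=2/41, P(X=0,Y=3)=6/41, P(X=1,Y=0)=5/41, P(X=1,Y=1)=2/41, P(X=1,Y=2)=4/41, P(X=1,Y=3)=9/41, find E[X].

First find marginal of X:
P(X=0) = 21/41
P(X=1) = 20/41
E[X] = 0 × 21/41 + 1 × 20/41 = 20/41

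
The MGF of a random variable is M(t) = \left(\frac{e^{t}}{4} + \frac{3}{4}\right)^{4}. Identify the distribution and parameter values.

The MGF M(t) = \left(\frac{e^{t}}{4} + \frac{3}{4}\right)^{4} is the standard form for the Binomial distribution.
Comparing with the known MGF formula identifies: Binomial(n=4, p=1/4)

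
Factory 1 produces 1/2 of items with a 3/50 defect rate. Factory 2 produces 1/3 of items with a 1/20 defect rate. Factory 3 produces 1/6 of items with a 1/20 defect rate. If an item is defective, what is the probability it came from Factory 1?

Using Bayes' theorem:
P(F1) = 1/2, P(D|F1) = 3/50
P(F2) = 1/3, P(D|F2) = 1/20
P(F3) = 1/6, P(D|F3) = 1/20
P(D) = P(D|F1)P(F1) + P(D|F2)P(F2) + P(D|F3)P(F3)
     = \frac{11}{200}
P(F1|D) = P(D|F1)P(F1) / P(D)
= \frac{6}{11}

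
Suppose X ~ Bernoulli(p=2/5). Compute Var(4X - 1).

For X ~ Bernoulli(p=2/5):
Var(X) = \frac{6}{25}
Var(4X - 1) = (4)² × Var(X) = 16 × \frac{6}{25} = \frac{96}{25}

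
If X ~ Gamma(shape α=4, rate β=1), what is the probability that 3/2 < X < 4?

P(3/2 < X < 4) = ∫_{3/2}^{4} f(x) dx
where f(x) = \frac{x^{3} e^{- x}}{6}
= - \frac{71}{3 e^{4}} + \frac{67}{16 e^{\frac{3}{2}}}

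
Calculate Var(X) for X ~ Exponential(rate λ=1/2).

For X ~ Exponential(rate λ=1/2):
Var(X) = 4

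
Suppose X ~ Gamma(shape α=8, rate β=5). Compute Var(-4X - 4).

For X ~ Gamma(shape α=8, rate β=5):
Var(X) = \frac{8}{25}
Var(-4X - 4) = (-4)² × Var(X) = 16 × \frac{8}{25} = \frac{128}{25}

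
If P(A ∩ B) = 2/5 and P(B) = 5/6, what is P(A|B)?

P(A|B) = P(A ∩ B) / P(B)
= (2/5) / (5/6)
= 12/25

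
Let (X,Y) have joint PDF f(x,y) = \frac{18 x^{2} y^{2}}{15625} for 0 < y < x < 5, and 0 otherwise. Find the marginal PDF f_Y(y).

f_Y(y) = ∫_y^5 \frac{18 x^{2} y^{2}}{15625} dx = \frac{6 y^{2} \left(125 - y^{3}\right)}{15625}
for 0 < y < 5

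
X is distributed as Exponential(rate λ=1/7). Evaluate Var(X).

For X ~ Exponential(rate λ=1/7):
Var(X) = 49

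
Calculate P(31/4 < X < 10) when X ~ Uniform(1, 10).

P(31/4 < X < 10) = ∫_{31/4}^{10} f(x) dx
where f(x) = \frac{1}{9}
= \frac{1}{4}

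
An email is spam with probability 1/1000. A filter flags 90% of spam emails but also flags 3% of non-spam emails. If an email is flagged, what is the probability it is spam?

Let D = the rare event, + = positive/flagged.
P(D) = 1/1000
P(+|D) = 90/100 = 9/10
P(+|D') = 3/100
P(+) = P(+|D)P(D) + P(+|D')P(D')
     = \frac{9}{10} × \frac{1}{1000} + \frac{3}{100} × \frac{999}{1000}
     = \frac{3087}{100000}
P(D|+) = P(+|D)P(D)/P(+) = \frac{10}{343}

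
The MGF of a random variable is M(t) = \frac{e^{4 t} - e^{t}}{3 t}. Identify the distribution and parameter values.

The MGF M(t) = \frac{e^{4 t} - e^{t}}{3 t} is the standard form for the Uniform distribution.
Comparing with the known MGF formula identifies: Uniform(1, 4)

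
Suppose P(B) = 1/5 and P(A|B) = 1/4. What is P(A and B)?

By definition, P(A|B) = P(A ∩ B) / P(B)
So P(A ∩ B) = P(A|B) × P(B)
= 1/4 × 1/5
= 1/20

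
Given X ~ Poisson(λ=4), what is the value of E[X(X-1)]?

E[X(X-1)] = E[X² - X] = E[X²] - E[X]
E[X] = 4
E[X²] = Var(X) + (E[X])² = 4 + (4)² = 20
E[X(X-1)] = 20 - 4 = 16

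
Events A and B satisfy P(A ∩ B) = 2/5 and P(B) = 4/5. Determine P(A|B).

P(A|B) = P(A ∩ B) / P(B)
= (2/5) / (4/5)
= 1/2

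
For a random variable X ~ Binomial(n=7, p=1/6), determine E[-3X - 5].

For X ~ Binomial(n=7, p=1/6):
E[X] = \frac{7}{6}
E[-3X - 5] = -3 × E[X] - 5 = - \frac{17}{2}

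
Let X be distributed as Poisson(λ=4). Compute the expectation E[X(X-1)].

E[X(X-1)] = E[X² - X] = E[X²] - E[X]
E[X] = 4
E[X²] = Var(X) + (E[X])² = 4 + (4)² = 20
E[X(X-1)] = 20 - 4 = 16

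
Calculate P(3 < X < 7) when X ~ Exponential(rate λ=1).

P(3 < X < 7) = ∫_{3}^{7} f(x) dx
where f(x) = e^{- x}
= - \frac{1 - e^{4}}{e^{7}}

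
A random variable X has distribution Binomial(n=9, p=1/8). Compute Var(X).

For X ~ Binomial(n=9, p=1/8):
Var(X) = \frac{63}{64}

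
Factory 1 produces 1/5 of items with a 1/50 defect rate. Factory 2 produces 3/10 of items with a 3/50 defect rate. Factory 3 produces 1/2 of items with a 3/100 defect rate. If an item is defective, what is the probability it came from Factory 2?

Using Bayes' theorem:
P(F1) = 1/5, P(D|F1) = 1/50
P(F2) = 3/10, P(D|F2) = 3/50
P(F3) = 1/2, P(D|F3) = 3/100
P(D) = P(D|F1)P(F1) + P(D|F2)P(F2) + P(D|F3)P(F3)
     = \frac{37}{1000}
P(F2|D) = P(D|F2)P(F2) / P(D)
= \frac{18}{37}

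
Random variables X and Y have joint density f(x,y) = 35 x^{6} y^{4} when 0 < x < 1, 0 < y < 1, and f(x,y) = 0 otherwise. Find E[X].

E[X] = ∫_0^1 ∫_0^1 x × f(x,y) dy dx
= ∫_0^1 ∫_0^1 x × (35 x^{6} y^{4}) dy dx
= \frac{7}{8}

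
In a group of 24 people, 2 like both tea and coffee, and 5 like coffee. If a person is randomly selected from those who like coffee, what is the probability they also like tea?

P(A ∩ B) = 2/24 = 1/12
P(B) = 5/24
P(A|B) = P(A ∩ B) / P(B) = (1/12) / (5/24) = 2/5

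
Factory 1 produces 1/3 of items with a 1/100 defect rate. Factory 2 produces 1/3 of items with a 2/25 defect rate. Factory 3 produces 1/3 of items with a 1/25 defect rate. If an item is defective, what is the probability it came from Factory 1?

Using Bayes' theorem:
P(F1) = 1/3, P(D|F1) = 1/100
P(F2) = 1/3, P(D|F2) = 2/25
P(F3) = 1/3, P(D|F3) = 1/25
P(D) = P(D|F1)P(F1) + P(D|F2)P(F2) + P(D|F3)P(F3)
     = \frac{13}{300}
P(F1|D) = P(D|F1)P(F1) / P(D)
= \frac{1}{13}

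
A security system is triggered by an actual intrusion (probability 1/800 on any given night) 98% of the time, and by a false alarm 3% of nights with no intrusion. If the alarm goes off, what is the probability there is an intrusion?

Let D = the rare event, + = positive/flagged.
P(D) = 1/800
P(+|D) = 98/100 = 49/50
P(+|D') = 3/100
P(+) = P(+|D)P(D) + P(+|D')P(D')
     = \frac{49}{50} × \frac{1}{800} + \frac{3}{100} × \frac{799}{800}
     = \frac{499}{16000}
P(D|+) = P(+|D)P(D)/P(+) = \frac{98}{2495}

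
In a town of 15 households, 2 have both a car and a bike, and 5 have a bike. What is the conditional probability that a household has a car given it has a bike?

P(A ∩ B) = 2/15
P(B) = 5/15 = 1/3
P(A|B) = P(A ∩ B) / P(B) = (2/15) / (1/3) = 2/5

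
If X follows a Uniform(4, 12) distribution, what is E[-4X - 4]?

For X ~ Uniform(4, 12):
E[X] = 8
E[-4X - 4] = -4 × E[X] - 4 = -36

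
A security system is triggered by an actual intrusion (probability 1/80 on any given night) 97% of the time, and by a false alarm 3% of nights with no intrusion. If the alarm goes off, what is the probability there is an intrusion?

Let D = the rare event, + = positive/flagged.
P(D) = 1/80
P(+|D) = 97/100
P(+|D') = 3/100
P(+) = P(+|D)P(D) + P(+|D')P(D')
     = \frac{97}{100} × \frac{1}{80} + \frac{3}{100} × \frac{79}{80}
     = \frac{167}{4000}
P(D|+) = P(+|D)P(D)/P(+) = \frac{97}{334}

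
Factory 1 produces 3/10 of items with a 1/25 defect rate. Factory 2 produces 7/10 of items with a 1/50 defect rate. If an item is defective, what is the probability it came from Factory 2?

Using Bayes' theorem:
P(F1) = 3/10, P(D|F1) = 1/25
P(F2) = 7/10, P(D|F2) = 1/50
P(D) = P(D|F1)P(F1) + P(D|F2)P(F2)
     = \frac{13}{500}
P(F2|D) = P(D|F2)P(F2) / P(D)
= \frac{7}{13}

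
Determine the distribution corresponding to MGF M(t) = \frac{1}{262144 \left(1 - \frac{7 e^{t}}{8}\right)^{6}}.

The MGF M(t) = \frac{1}{262144 \left(1 - \frac{7 e^{t}}{8}\right)^{6}} is the standard form for the NegativeBinomial distribution.
Comparing with the known MGF formula identifies: NegBin(r=6, p=1/8), X = failures before r-th success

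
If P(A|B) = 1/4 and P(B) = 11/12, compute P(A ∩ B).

By definition, P(A|B) = P(A ∩ B) / P(B)
So P(A ∩ B) = P(A|B) × P(B)
= 1/4 × 11/12
= 11/48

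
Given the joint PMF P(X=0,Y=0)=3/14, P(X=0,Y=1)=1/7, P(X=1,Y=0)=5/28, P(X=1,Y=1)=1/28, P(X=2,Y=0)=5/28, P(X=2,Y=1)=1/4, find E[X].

First find marginal of X:
P(X=0) = 5/14
P(X=1) = 3/14
P(X=2) = 3/7
E[X] = 0 × 5/14 + 1 × 3/14 + 2 × 3/7 = 15/14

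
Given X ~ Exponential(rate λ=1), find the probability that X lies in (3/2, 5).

P(3/2 < X < 5) = ∫_{3/2}^{5} f(x) dx
where f(x) = e^{- x}
= - \frac{1}{e^{5}} + e^{- \frac{3}{2}}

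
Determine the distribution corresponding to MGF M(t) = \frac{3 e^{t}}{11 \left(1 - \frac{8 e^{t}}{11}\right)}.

The MGF M(t) = \frac{3 e^{t}}{11 \left(1 - \frac{8 e^{t}}{11}\right)} is the standard form for the Geometric distribution.
Comparing with the known MGF formula identifies: Geometric(p=3/11), X = trial number of first success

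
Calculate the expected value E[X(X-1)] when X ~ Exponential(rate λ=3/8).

E[X(X-1)] = E[X² - X] = E[X²] - E[X]
E[X] = \frac{8}{3}
E[X²] = Var(X) + (E[X])² = \frac{64}{9} + (\frac{8}{3})² = \frac{128}{9}
E[X(X-1)] = \frac{128}{9} - \frac{8}{3} = \frac{104}{9}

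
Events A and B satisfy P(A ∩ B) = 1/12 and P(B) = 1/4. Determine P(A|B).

P(A|B) = P(A ∩ B) / P(B)
= (1/12) / (1/4)
= 1/3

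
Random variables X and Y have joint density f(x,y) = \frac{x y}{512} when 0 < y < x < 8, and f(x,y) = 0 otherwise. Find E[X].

f_X(x) = ∫_0^x \frac{x y}{512} dy = \frac{x^{3}}{1024}
E[X] = ∫_0^8 x × (\frac{x^{3}}{1024}) dx = \frac{32}{5}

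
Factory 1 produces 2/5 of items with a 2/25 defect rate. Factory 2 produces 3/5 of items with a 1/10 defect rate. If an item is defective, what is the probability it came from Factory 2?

Using Bayes' theorem:
P(F1) = 2/5, P(D|F1) = 2/25
P(F2) = 3/5, P(D|F2) = 1/10
P(D) = P(D|F1)P(F1) + P(D|F2)P(F2)
     = \frac{23}{250}
P(F2|D) = P(D|F2)P(F2) / P(D)
= \frac{15}{23}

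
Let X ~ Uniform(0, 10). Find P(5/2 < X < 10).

P(5/2 < X < 10) = ∫_{5/2}^{10} f(x) dx
where f(x) = \frac{1}{10}
= \frac{3}{4}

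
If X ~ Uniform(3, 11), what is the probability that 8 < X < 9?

P(8 < X < 9) = ∫_{8}^{9} f(x) dx
where f(x) = \frac{1}{8}
= \frac{1}{8}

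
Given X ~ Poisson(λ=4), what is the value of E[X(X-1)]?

E[X(X-1)] = E[X² - X] = E[X²] - E[X]
E[X] = 4
E[X²] = Var(X) + (E[X])² = 4 + (4)² = 20
E[X(X-1)] = 20 - 4 = 16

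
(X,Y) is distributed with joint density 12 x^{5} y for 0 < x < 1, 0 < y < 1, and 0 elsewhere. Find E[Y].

E[Y] = ∫_0^1 ∫_0^1 y × f(x,y) dx dy
= \frac{2}{3}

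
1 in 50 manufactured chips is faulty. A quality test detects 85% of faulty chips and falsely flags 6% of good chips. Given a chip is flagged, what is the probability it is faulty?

Let D = the rare event, + = positive/flagged.
P(D) = 1/50
P(+|D) = 85/100 = 17/20
P(+|D') = 6/100 = 3/50
P(+) = P(+|D)P(D) + P(+|D')P(D')
     = \frac{17}{20} × \frac{1}{50} + \frac{3}{50} × \frac{49}{50}
     = \frac{379}{5000}
P(D|+) = P(+|D)P(D)/P(+) = \frac{85}{379}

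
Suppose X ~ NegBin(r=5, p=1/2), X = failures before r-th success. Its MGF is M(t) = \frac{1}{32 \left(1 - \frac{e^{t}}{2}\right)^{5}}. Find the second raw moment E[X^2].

To find E[X^2], compute M^(2)(0):
M^(1)(t) = \frac{5 e^{t}}{64 \left(1 - \frac{e^{t}}{2}\right)^{6}}
M^(2)(t) = \frac{5 e^{t}}{64 \left(1 - \frac{e^{t}}{2}\right)^{6}} + \frac{15 e^{2 t}}{64 \left(1 - \frac{e^{t}}{2}\right)^{7}}
M^(2)(0) = 35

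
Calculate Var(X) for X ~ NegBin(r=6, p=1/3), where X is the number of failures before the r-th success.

For X ~ NegBin(r=6, p=1/3), where X is the number of failures before the r-th success:
Var(X) = 36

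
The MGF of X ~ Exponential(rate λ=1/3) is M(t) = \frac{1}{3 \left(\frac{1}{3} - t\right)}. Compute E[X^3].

To find E[X^3], compute M^(3)(0):
M^(1)(t) = \frac{1}{3 \left(\frac{1}{3} - t\right)^{2}}
M^(2)(t) = \frac{2}{3 \left(\frac{1}{3} - t\right)^{3}}
M^(3)(t) = \frac{2}{\left(\frac{1}{3} - t\right)^{4}}
M^(3)(0) = 162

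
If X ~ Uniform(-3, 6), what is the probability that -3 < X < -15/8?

P(-3 < X < -15/8) = ∫_{-3}^{-15/8} f(x) dx
where f(x) = \frac{1}{9}
= \frac{1}{8}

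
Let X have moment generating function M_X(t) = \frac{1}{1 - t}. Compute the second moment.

To find E[X^2], compute M^(2)(0):
M^(1)(t) = \frac{1}{\left(1 - t\right)^{2}}
M^(2)(t) = \frac{2}{\left(1 - t\right)^{3}}
M^(2)(0) = 2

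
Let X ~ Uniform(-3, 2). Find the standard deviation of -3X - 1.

For X ~ Uniform(-3, 2):
Var(X) = \frac{25}{12}
SD(X) = √(Var(X)) = √(\frac{25}{12}) = \frac{5 \sqrt{3}}{6}
SD(-3X - 1) = |-3| × SD(X) = 3 × \frac{5 \sqrt{3}}{6} = \frac{5 \sqrt{3}}{2}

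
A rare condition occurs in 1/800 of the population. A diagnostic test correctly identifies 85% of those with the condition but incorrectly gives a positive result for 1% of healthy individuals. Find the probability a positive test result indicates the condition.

Let D = the rare event, + = positive/flagged.
P(D) = 1/800
P(+|D) = 85/100 = 17/20
P(+|D') = 1/100
P(+) = P(+|D)P(D) + P(+|D')P(D')
     = \frac{17}{20} × \frac{1}{800} + \frac{1}{100} × \frac{799}{800}
     = \frac{221}{20000}
P(D|+) = P(+|D)P(D)/P(+) = \frac{5}{52}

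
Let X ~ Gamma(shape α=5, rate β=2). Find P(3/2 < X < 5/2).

P(3/2 < X < 5/2) = ∫_{3/2}^{5/2} f(x) dx
where f(x) = \frac{4 x^{4} e^{- 2 x}}{3}
= \frac{-523 + 131 e^{2}}{8 e^{5}}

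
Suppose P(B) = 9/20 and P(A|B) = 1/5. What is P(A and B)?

By definition, P(A|B) = P(A ∩ B) / P(B)
So P(A ∩ B) = P(A|B) × P(B)
= 1/5 × 9/20
= 9/100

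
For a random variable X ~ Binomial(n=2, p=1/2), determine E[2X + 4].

For X ~ Binomial(n=2, p=1/2):
E[X] = 1
E[2X + 4] = 2 × E[X] + 4 = 6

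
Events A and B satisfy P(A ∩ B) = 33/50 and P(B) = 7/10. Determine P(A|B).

P(A|B) = P(A ∩ B) / P(B)
= (33/50) / (7/10)
= 33/35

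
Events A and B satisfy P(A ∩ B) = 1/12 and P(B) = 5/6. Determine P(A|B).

P(A|B) = P(A ∩ B) / P(B)
= (1/12) / (5/6)
= 1/10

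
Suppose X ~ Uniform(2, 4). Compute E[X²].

Using the identity E[X²] = Var(X) + (E[X])²:
E[X] = 3
Var(X) = \frac{1}{3}
E[X²] = \frac{1}{3} + (3)²
= \frac{28}{3}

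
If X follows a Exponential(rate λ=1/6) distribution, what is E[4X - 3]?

For X ~ Exponential(rate λ=1/6):
E[X] = 6
E[4X - 3] = 4 × E[X] - 3 = 21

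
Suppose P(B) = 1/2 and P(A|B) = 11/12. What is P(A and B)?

By definition, P(A|B) = P(A ∩ B) / P(B)
So P(A ∩ B) = P(A|B) × P(B)
= 11/12 × 1/2
= 11/24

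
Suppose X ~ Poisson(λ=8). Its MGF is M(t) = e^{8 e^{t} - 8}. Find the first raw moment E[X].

To find E[X], compute M^(1)(0):
M^(1)(t) = 8 e^{t} e^{8 e^{t} - 8}
M^(1)(0) = 8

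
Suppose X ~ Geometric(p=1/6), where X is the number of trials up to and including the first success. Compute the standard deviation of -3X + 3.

For X ~ Geometric(p=1/6), where X is the number of trials up to and including the first success:
Var(X) = 30
SD(X) = √(Var(X)) = √(30) = \sqrt{30}
SD(-3X + 3) = |-3| × SD(X) = 3 × \sqrt{30} = 3 \sqrt{30}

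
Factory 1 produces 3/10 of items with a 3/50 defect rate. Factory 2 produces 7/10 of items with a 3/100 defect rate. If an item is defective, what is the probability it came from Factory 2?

Using Bayes' theorem:
P(F1) = 3/10, P(D|F1) = 3/50
P(F2) = 7/10, P(D|F2) = 3/100
P(D) = P(D|F1)P(F1) + P(D|F2)P(F2)
     = \frac{39}{1000}
P(F2|D) = P(D|F2)P(F2) / P(D)
= \frac{7}{13}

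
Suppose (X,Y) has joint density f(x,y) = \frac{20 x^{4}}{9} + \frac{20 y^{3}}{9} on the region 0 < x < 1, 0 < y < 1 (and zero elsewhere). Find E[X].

E[X] = ∫_0^1 ∫_0^1 x × f(x,y) dy dx
= ∫_0^1 ∫_0^1 x × (\frac{20 x^{4}}{9} + \frac{20 y^{3}}{9}) dy dx
= \frac{35}{54}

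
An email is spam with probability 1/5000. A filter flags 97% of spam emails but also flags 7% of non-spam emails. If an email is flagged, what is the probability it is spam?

Let D = the rare event, + = positive/flagged.
P(D) = 1/5000
P(+|D) = 97/100
P(+|D') = 7/100
P(+) = P(+|D)P(D) + P(+|D')P(D')
     = \frac{97}{100} × \frac{1}{5000} + \frac{7}{100} × \frac{4999}{5000}
     = \frac{3509}{50000}
P(D|+) = P(+|D)P(D)/P(+) = \frac{97}{35090}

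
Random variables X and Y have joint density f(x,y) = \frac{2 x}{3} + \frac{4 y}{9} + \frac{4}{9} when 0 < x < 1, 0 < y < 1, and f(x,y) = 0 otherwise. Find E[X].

E[X] = ∫_0^1 ∫_0^1 x × f(x,y) dy dx
= ∫_0^1 ∫_0^1 x × (\frac{2 x}{3} + \frac{4 y}{9} + \frac{4}{9}) dy dx
= \frac{5}{9}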